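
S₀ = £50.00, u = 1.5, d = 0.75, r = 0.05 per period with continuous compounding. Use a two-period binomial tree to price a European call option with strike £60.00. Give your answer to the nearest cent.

£7.67

Risk-neutral probability p = (e^0.05 − 0.75)/(1.5 − 0.75) = 0.3013/0.7500 = 0.4017
Terminal stock prices: S_uu = 112.5, S_ud = 56.25, S_dd = 28.12
Terminal payoffs (S − K): max(52.5, 0) = 52.5, max(-3.75, 0) = 0, max(-31.88, 0) = 0
Node u (S = 75): V_u = e^(−0.05)·[0.4017·52.5000 + 0.5983·0.0000] = 20.0605
Node d (S = 37.5): V_d = e^(−0.05)·[0.4017·0.0000 + 0.5983·0.0000] = 0.0000
Node 0 (S = 50): V_0 = e^(−0.05)·[0.4017·20.0605 + 0.5983·0.0000] = 7.6652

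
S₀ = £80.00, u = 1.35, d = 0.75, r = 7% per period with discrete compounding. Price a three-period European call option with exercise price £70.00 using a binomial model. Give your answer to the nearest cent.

£28.50

Risk-neutral probability p = (1 + 0.07 − 0.75)/(1.35 − 0.75) = 0.3200/0.6000 = 0.5333
Terminal stock prices: S_uuu = 196.8, S_uud = 109.4, S_udd = 60.75, S_ddd = 33.75
Terminal payoffs (S − K): max(126.8, 0) = 126.8, max(39.35, 0) = 39.35, max(-9.25, 0) = 0, max(-36.25, 0) = 0
Node uu (S = 145.8): V_uu = 1/1.07·[0.5333·126.8300 + 0.4667·39.3500] = 80.3794
Node ud (S = 81): V_ud = 1/1.07·[0.5333·39.3500 + 0.4667·0.0000] = 19.6137
Node dd (S = 45): V_dd = 1/1.07·[0.5333·0.0000 + 0.4667·0.0000] = 0.0000
Node u (S = 108): V_u = 1/1.07·[0.5333·80.3794 + 0.4667·19.6137] = 48.6188
Node d (S = 60): V_d = 1/1.07·[0.5333·19.6137 + 0.4667·0.0000] = 9.7763
Node 0 (S = 80): V_0 = 1/1.07·[0.5333·48.6188 + 0.4667·9.7763] = 28.4975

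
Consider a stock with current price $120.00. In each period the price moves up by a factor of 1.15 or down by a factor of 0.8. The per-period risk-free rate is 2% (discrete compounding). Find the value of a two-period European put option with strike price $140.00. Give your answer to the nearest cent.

Risk-neutral probability p = (1 + 0.02 − 0.8)/(1.15 − 0.8) = 0.2200/0.3500 = 0.6286
Terminal stock prices: S_uu = 158.7, S_ud = 110.4, S_dd = 76.8
Terminal payoffs (K − S): max(-18.7, 0) = 0, max(29.6, 0) = 29.6, max(63.2, 0) = 63.2
Node u (S = 138): V_u = 1/1.02·[0.6286·0.0000 + 0.3714·29.6000] = 10.7787
Node d (S = 96): V_d = 1/1.02·[0.6286·29.6000 + 0.3714·63.2000] = 41.2549
Node 0 (S = 120): V_0 = 1/1.02·[0.6286·10.7787 + 0.3714·41.2549] = 21.6651

$21.67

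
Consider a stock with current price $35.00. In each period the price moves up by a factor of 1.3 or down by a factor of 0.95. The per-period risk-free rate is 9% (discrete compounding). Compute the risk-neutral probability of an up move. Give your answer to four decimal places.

Risk-neutral probability p = (1 + 0.09 − 0.95)/(1.3 − 0.95) = 0.1400/0.3500 = 0.4000

p = 0.4000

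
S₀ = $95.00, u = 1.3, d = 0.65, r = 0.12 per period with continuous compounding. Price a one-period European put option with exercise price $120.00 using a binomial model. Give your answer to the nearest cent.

Risk-neutral probability p = (e^0.12 − 0.65)/(1.3 − 0.65) = 0.4775/0.6500 = 0.7346
Terminal stock prices: S_u = 123.5, S_d = 61.75
Terminal payoffs (K − S): max(-3.5, 0) = 0, max(58.25, 0) = 58.25
Node 0 (S = 95): V_0 = e^(−0.12)·[0.7346·0.0000 + 0.2654·58.2500] = 13.7108

$13.71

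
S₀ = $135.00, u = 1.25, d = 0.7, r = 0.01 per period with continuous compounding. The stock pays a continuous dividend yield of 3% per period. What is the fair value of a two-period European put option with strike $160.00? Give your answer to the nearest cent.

$42.65

Per-period risk-free factor R = e^0.01 = 1.0101; dividend-adjusted growth = e^(0.01−0.03) = 0.9802.
Risk-neutral probability p = (0.9802 − 0.7)/(1.25 − 0.7) = 0.2802/0.5500 = 0.5095
Terminal stock prices: S_uu = 210.9, S_ud = 118.1, S_dd = 66.15
Terminal payoffs (K − S): max(-50.94, 0) = 0, max(41.88, 0) = 41.88, max(93.85, 0) = 93.85
Node u (S = 168.8): V_u = e^(−0.01)·[0.5095·0.0000 + 0.4905·41.8750] = 20.3373
Node d (S = 94.5): V_d = e^(−0.01)·[0.5095·41.8750 + 0.4905·93.8500] = 66.7009
Node 0 (S = 135): V_0 = e^(−0.01)·[0.5095·20.3373 + 0.4905·66.7009] = 42.6522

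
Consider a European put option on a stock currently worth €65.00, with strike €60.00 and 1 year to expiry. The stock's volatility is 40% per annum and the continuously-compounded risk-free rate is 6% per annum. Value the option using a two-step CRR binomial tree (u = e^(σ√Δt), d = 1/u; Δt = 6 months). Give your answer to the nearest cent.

€5.81

CRR parameters: u = e^(σ√Δt) = e^(0.4·√0.5) = 1.3269, d = 1/u = 0.7536
Per-period rate: rΔt = 0.06·0.5 = 0.03, so R = e^0.03 = 1.0305
Risk-neutral probability p = (e^0.03 − 0.7536)/(1.3269 − 0.7536) = 0.2768/0.5733 = 0.4829
Terminal stock prices: S_uu = 114.4, S_ud = 65, S_dd = 36.92
Terminal payoffs (K − S): max(-54.44, 0) = 0, max(-5, 0) = 0, max(23.08, 0) = 23.08
Node u (S = 86.25): V_u = e^(−0.03)·[0.4829·0.0000 + 0.5171·0.0000] = 0.0000
Node d (S = 48.99): V_d = e^(−0.03)·[0.4829·0.0000 + 0.5171·23.0819] = 11.5833
Node 0 (S = 65): V_0 = e^(−0.03)·[0.4829·0.0000 + 0.5171·11.5833] = 5.8129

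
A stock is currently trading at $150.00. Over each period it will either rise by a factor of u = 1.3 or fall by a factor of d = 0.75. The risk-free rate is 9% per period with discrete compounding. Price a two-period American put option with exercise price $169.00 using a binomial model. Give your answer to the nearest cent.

$24.31

Risk-neutral probability p = (1 + 0.09 − 0.75)/(1.3 − 0.75) = 0.3400/0.5500 = 0.6182
Terminal stock prices: S_uu = 253.5, S_ud = 146.2, S_dd = 84.38
Terminal payoffs (K − S): max(-84.5, 0) = 0, max(22.75, 0) = 22.75, max(84.62, 0) = 84.62
Node u (S = 195): continuation = 1/1.09·[0.6182·0.0000 + 0.3818·22.7500] = 7.9691; exercise value = 0.0000 ≤ continuation, so V_u = 7.9691
Node d (S = 112.5): continuation = 1/1.09·[0.6182·22.7500 + 0.3818·84.6250] = 42.5459; exercise value = 56.5000 > continuation, so V_d = 56.5000 (exercise)
Node 0 (S = 150): continuation = 1/1.09·[0.6182·7.9691 + 0.3818·56.5000] = 24.3111; exercise value = 19.0000 ≤ continuation, so V_0 = 24.3111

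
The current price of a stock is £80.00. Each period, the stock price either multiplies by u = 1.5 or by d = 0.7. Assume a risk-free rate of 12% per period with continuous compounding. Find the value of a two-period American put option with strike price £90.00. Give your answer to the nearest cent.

Risk-neutral probability p = (e^0.12 − 0.7)/(1.5 − 0.7) = 0.4275/0.8000 = 0.5344
Terminal stock prices: S_uu = 180, S_ud = 84, S_dd = 39.2
Terminal payoffs (K − S): max(-90, 0) = 0, max(6, 0) = 6, max(50.8, 0) = 50.8
Node u (S = 120): continuation = e^(−0.12)·[0.5344·0.0000 + 0.4656·6.0000] = 2.4779; exercise value = 0.0000 ≤ continuation, so V_u = 2.4779
Node d (S = 56): continuation = e^(−0.12)·[0.5344·6.0000 + 0.4656·50.8000] = 23.8228; exercise value = 34.0000 > continuation, so V_d = 34.0000 (exercise)
Node 0 (S = 80): continuation = e^(−0.12)·[0.5344·2.4779 + 0.4656·34.0000] = 15.2155; exercise value = 10.0000 ≤ continuation, so V_0 = 15.2155

£15.22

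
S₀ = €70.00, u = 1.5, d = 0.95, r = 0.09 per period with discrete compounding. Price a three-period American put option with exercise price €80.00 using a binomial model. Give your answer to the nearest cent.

Risk-neutral probability p = (1 + 0.09 − 0.95)/(1.5 − 0.95) = 0.1400/0.5500 = 0.2545
Terminal stock prices: S_uuu = 236.2, S_uud = 149.6, S_udd = 94.76, S_ddd = 60.02
Terminal payoffs (K − S): max(-156.2, 0) = 0, max(-69.62, 0) = 0, max(-14.76, 0) = 0, max(19.98, 0) = 19.98
Node uu (S = 157.5): continuation = 1/1.09·[0.2545·0.0000 + 0.7455·0.0000] = 0.0000; exercise value = 0.0000 ≤ continuation, so V_uu = 0.0000
Node ud (S = 99.75): continuation = 1/1.09·[0.2545·0.0000 + 0.7455·0.0000] = 0.0000; exercise value = 0.0000 ≤ continuation, so V_ud = 0.0000
Node dd (S = 63.17): continuation = 1/1.09·[0.2545·0.0000 + 0.7455·19.9838] = 13.6670; exercise value = 16.8250 > continuation, so V_dd = 16.8250 (exercise)
Node u (S = 105): continuation = 1/1.09·[0.2545·0.0000 + 0.7455·0.0000] = 0.0000; exercise value = 0.0000 ≤ continuation, so V_u = 0.0000
Node d (S = 66.5): continuation = 1/1.09·[0.2545·0.0000 + 0.7455·16.8250] = 11.5067; exercise value = 13.5000 > continuation, so V_d = 13.5000 (exercise)
Node 0 (S = 70): continuation = 1/1.09·[0.2545·0.0000 + 0.7455·13.5000] = 9.2327; exercise value = 10.0000 > continuation, so V_0 = 10.0000 (exercise)

€10.00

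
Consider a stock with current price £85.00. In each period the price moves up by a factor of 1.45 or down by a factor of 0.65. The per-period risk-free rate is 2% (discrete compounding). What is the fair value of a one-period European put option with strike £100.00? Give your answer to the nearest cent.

£23.58

Risk-neutral probability p = (1 + 0.02 − 0.65)/(1.45 − 0.65) = 0.3700/0.8000 = 0.4625
Terminal stock prices: S_u = 123.2, S_d = 55.25
Terminal payoffs (K − S): max(-23.25, 0) = 0, max(44.75, 0) = 44.75
Node 0 (S = 85): V_0 = 1/1.02·[0.4625·0.0000 + 0.5375·44.7500] = 23.5815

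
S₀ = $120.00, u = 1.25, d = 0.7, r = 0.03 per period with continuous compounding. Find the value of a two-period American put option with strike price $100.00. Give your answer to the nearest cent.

Risk-neutral probability p = (e^0.03 − 0.7)/(1.25 − 0.7) = 0.3305/0.5500 = 0.6008
Terminal stock prices: S_uu = 187.5, S_ud = 105, S_dd = 58.8
Terminal payoffs (K − S): max(-87.5, 0) = 0, max(-5, 0) = 0, max(41.2, 0) = 41.2
Node u (S = 150): continuation = e^(−0.03)·[0.6008·0.0000 + 0.3992·0.0000] = 0.0000; exercise value = 0.0000 ≤ continuation, so V_u = 0.0000
Node d (S = 84): continuation = e^(−0.03)·[0.6008·0.0000 + 0.3992·41.2000] = 15.9599; exercise value = 16.0000 > continuation, so V_d = 16.0000 (exercise)
Node 0 (S = 120): continuation = e^(−0.03)·[0.6008·0.0000 + 0.3992·16.0000] = 6.1980; exercise value = 0.0000 ≤ continuation, so V_0 = 6.1980

$6.20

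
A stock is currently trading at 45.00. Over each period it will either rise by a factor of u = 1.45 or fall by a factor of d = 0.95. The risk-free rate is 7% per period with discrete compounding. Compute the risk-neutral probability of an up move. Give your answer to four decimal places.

p = 0.2400

Risk-neutral probability p = (1 + 0.07 − 0.95)/(1.45 − 0.95) = 0.1200/0.5000 = 0.2400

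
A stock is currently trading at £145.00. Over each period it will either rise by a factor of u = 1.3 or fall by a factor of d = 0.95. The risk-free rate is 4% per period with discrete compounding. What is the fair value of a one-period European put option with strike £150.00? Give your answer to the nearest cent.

£8.75

Risk-neutral probability p = (1 + 0.04 − 0.95)/(1.3 − 0.95) = 0.0900/0.3500 = 0.2571
Terminal stock prices: S_u = 188.5, S_d = 137.8
Terminal payoffs (K − S): max(-38.5, 0) = 0, max(12.25, 0) = 12.25
Node 0 (S = 145): V_0 = 1/1.04·[0.2571·0.0000 + 0.7429·12.2500] = 8.7500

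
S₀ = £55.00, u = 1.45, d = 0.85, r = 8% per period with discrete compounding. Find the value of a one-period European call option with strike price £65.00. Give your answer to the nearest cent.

£5.24

Risk-neutral probability p = (1 + 0.08 − 0.85)/(1.45 − 0.85) = 0.2300/0.6000 = 0.3833
Terminal stock prices: S_u = 79.75, S_d = 46.75
Terminal payoffs (S − K): max(14.75, 0) = 14.75, max(-18.25, 0) = 0
Node 0 (S = 55): V_0 = 1/1.08·[0.3833·14.7500 + 0.6167·0.0000] = 5.2353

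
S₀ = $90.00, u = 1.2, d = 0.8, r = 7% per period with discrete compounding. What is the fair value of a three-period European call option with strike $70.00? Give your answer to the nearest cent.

Risk-neutral probability p = (1 + 0.07 − 0.8)/(1.2 − 0.8) = 0.2700/0.4000 = 0.6750
Terminal stock prices: S_uuu = 155.5, S_uud = 103.7, S_udd = 69.12, S_ddd = 46.08
Terminal payoffs (S − K): max(85.52, 0) = 85.52, max(33.68, 0) = 33.68, max(-0.88, 0) = 0, max(-23.92, 0) = 0
Node uu (S = 129.6): V_uu = 1/1.07·[0.6750·85.5200 + 0.3250·33.6800] = 64.1794
Node ud (S = 86.4): V_ud = 1/1.07·[0.6750·33.6800 + 0.3250·0.0000] = 21.2467
Node dd (S = 57.6): V_dd = 1/1.07·[0.6750·0.0000 + 0.3250·0.0000] = 0.0000
Node u (S = 108): V_u = 1/1.07·[0.6750·64.1794 + 0.3250·21.2467] = 46.9405
Node d (S = 72): V_d = 1/1.07·[0.6750·21.2467 + 0.3250·0.0000] = 13.4033
Node 0 (S = 90): V_0 = 1/1.07·[0.6750·46.9405 + 0.3250·13.4033] = 33.6831

$33.68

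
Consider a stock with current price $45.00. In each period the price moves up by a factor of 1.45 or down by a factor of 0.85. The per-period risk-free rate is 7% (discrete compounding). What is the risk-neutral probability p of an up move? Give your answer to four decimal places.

p = 0.3667

Risk-neutral probability p = (1 + 0.07 − 0.85)/(1.45 − 0.85) = 0.2200/0.6000 = 0.3667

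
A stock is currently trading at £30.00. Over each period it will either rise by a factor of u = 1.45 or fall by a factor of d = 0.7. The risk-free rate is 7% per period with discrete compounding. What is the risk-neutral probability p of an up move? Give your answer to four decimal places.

Risk-neutral probability p = (1 + 0.07 − 0.7)/(1.45 − 0.7) = 0.3700/0.7500 = 0.4933

p = 0.4933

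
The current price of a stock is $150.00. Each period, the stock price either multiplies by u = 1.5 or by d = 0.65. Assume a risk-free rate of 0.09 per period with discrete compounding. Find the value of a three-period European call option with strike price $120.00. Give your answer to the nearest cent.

Risk-neutral probability p = (1 + 0.09 − 0.65)/(1.5 − 0.65) = 0.4400/0.8500 = 0.5176
Terminal stock prices: S_uuu = 506.2, S_uud = 219.4, S_udd = 95.06, S_ddd = 41.19
Terminal payoffs (S − K): max(386.2, 0) = 386.2, max(99.38, 0) = 99.38, max(-24.94, 0) = 0, max(-78.81, 0) = 0
Node uu (S = 337.5): V_uu = 1/1.09·[0.5176·386.2500 + 0.4824·99.3750] = 227.4083
Node ud (S = 146.2): V_ud = 1/1.09·[0.5176·99.3750 + 0.4824·0.0000] = 47.1937
Node dd (S = 63.38): V_dd = 1/1.09·[0.5176·0.0000 + 0.4824·0.0000] = 0.0000
Node u (S = 225): V_u = 1/1.09·[0.5176·227.4083 + 0.4824·47.1937] = 128.8819
Node d (S = 97.5): V_d = 1/1.09·[0.5176·47.1937 + 0.4824·0.0000] = 22.4126
Node 0 (S = 150): V_0 = 1/1.09·[0.5176·128.8819 + 0.4824·22.4126] = 71.1249

$71.12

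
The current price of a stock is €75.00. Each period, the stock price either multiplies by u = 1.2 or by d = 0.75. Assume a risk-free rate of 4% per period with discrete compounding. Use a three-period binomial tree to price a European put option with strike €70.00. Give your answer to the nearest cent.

€5.74

Risk-neutral probability p = (1 + 0.04 − 0.75)/(1.2 − 0.75) = 0.2900/0.4500 = 0.6444
Terminal stock prices: S_uuu = 129.6, S_uud = 81, S_udd = 50.62, S_ddd = 31.64
Terminal payoffs (K − S): max(-59.6, 0) = 0, max(-11, 0) = 0, max(19.38, 0) = 19.38, max(38.36, 0) = 38.36
Node uu (S = 108): V_uu = 1/1.04·[0.6444·0.0000 + 0.3556·0.0000] = 0.0000
Node ud (S = 67.5): V_ud = 1/1.04·[0.6444·0.0000 + 0.3556·19.3750] = 6.6239
Node dd (S = 42.19): V_dd = 1/1.04·[0.6444·19.3750 + 0.3556·38.3594] = 25.1202
Node u (S = 90): V_u = 1/1.04·[0.6444·0.0000 + 0.3556·6.6239] = 2.2646
Node d (S = 56.25): V_d = 1/1.04·[0.6444·6.6239 + 0.3556·25.1202] = 12.6927
Node 0 (S = 75): V_0 = 1/1.04·[0.6444·2.2646 + 0.3556·12.6927] = 5.7426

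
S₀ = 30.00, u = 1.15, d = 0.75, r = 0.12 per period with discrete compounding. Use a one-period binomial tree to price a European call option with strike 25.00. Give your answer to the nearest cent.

Risk-neutral probability p = (1 + 0.12 − 0.75)/(1.15 − 0.75) = 0.3700/0.4000 = 0.9250
Terminal stock prices: S_u = 34.5, S_d = 22.5
Terminal payoffs (S − K): max(9.5, 0) = 9.5, max(-2.5, 0) = 0
Node 0 (S = 30): V_0 = 1/1.12·[0.9250·9.5000 + 0.0750·0.0000] = 7.8460

7.85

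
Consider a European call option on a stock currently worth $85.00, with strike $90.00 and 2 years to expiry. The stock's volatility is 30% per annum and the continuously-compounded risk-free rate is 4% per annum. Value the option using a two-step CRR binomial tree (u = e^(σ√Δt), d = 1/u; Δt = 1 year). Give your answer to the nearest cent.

CRR parameters: u = e^(σ√Δt) = e^(0.3·√1) = 1.3499, d = 1/u = 0.7408
Per-period rate: rΔt = 0.04·1 = 0.04, so R = e^0.04 = 1.0408
Risk-neutral probability p = (e^0.04 − 0.7408)/(1.3499 − 0.7408) = 0.3000/0.6090 = 0.4926
Terminal stock prices: S_uu = 154.9, S_ud = 85, S_dd = 46.65
Terminal payoffs (S − K): max(64.88, 0) = 64.88, max(-5, 0) = 0, max(-43.35, 0) = 0
Node u (S = 114.7): V_u = e^(−0.04)·[0.4926·64.8801 + 0.5074·0.0000] = 30.7046
Node d (S = 62.97): V_d = e^(−0.04)·[0.4926·0.0000 + 0.5074·0.0000] = 0.0000
Node 0 (S = 85): V_0 = e^(−0.04)·[0.4926·30.7046 + 0.5074·0.0000] = 14.5310

$14.53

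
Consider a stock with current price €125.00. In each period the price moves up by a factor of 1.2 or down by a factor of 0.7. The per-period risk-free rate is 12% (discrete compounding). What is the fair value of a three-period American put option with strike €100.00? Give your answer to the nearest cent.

Risk-neutral probability p = (1 + 0.12 − 0.7)/(1.2 − 0.7) = 0.4200/0.5000 = 0.8400
Terminal stock prices: S_uuu = 216, S_uud = 126, S_udd = 73.5, S_ddd = 42.87
Terminal payoffs (K − S): max(-116, 0) = 0, max(-26, 0) = 0, max(26.5, 0) = 26.5, max(57.13, 0) = 57.13
Node uu (S = 180): continuation = 1/1.12·[0.8400·0.0000 + 0.1600·0.0000] = 0.0000; exercise value = 0.0000 ≤ continuation, so V_uu = 0.0000
Node ud (S = 105): continuation = 1/1.12·[0.8400·0.0000 + 0.1600·26.5000] = 3.7857; exercise value = 0.0000 ≤ continuation, so V_ud = 3.7857
Node dd (S = 61.25): continuation = 1/1.12·[0.8400·26.5000 + 0.1600·57.1250] = 28.0357; exercise value = 38.7500 > continuation, so V_dd = 38.7500 (exercise)
Node u (S = 150): continuation = 1/1.12·[0.8400·0.0000 + 0.1600·3.7857] = 0.5408; exercise value = 0.0000 ≤ continuation, so V_u = 0.5408
Node d (S = 87.5): continuation = 1/1.12·[0.8400·3.7857 + 0.1600·38.7500] = 8.3750; exercise value = 12.5000 > continuation, so V_d = 12.5000 (exercise)
Node 0 (S = 125): continuation = 1/1.12·[0.8400·0.5408 + 0.1600·12.5000] = 2.1913; exercise value = 0.0000 ≤ continuation, so V_0 = 2.1913

€2.19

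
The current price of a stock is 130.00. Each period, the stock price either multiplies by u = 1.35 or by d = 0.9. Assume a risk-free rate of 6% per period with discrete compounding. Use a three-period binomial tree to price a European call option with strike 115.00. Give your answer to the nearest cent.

Risk-neutral probability p = (1 + 0.06 − 0.9)/(1.35 − 0.9) = 0.1600/0.4500 = 0.3556
Terminal stock prices: S_uuu = 319.8, S_uud = 213.2, S_udd = 142.2, S_ddd = 94.77
Terminal payoffs (S − K): max(204.8, 0) = 204.8, max(98.23, 0) = 98.23, max(27.16, 0) = 27.16, max(-20.23, 0) = 0
Node uu (S = 236.9): V_uu = 1/1.06·[0.3556·204.8488 + 0.6444·98.2325] = 128.4344
Node ud (S = 158): V_ud = 1/1.06·[0.3556·98.2325 + 0.6444·27.1550] = 49.4594
Node dd (S = 105.3): V_dd = 1/1.06·[0.3556·27.1550 + 0.6444·0.0000] = 9.1086
Node u (S = 175.5): V_u = 1/1.06·[0.3556·128.4344 + 0.6444·49.4594] = 73.1504
Node d (S = 117): V_d = 1/1.06·[0.3556·49.4594 + 0.6444·9.1086] = 22.1279
Node 0 (S = 130): V_0 = 1/1.06·[0.3556·73.1504 + 0.6444·22.1279] = 37.9898

37.99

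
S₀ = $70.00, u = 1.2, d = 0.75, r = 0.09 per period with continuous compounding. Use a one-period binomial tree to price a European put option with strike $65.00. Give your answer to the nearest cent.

Risk-neutral probability p = (e^0.09 − 0.75)/(1.2 − 0.75) = 0.3442/0.4500 = 0.7648
Terminal stock prices: S_u = 84, S_d = 52.5
Terminal payoffs (K − S): max(-19, 0) = 0, max(12.5, 0) = 12.5
Node 0 (S = 70): V_0 = e^(−0.09)·[0.7648·0.0000 + 0.2352·12.5000] = 2.6866

$2.69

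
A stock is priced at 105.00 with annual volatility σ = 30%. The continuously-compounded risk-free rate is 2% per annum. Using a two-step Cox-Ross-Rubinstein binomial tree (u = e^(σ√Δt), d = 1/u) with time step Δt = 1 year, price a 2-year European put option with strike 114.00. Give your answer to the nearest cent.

CRR parameters: u = e^(σ√Δt) = e^(0.3·√1) = 1.3499, d = 1/u = 0.7408
Per-period rate: rΔt = 0.02·1 = 0.02, so R = e^0.02 = 1.0202
Risk-neutral probability p = (e^0.02 − 0.7408)/(1.3499 − 0.7408) = 0.2794/0.6090 = 0.4587
Terminal stock prices: S_uu = 191.3, S_ud = 105, S_dd = 57.63
Terminal payoffs (K − S): max(-77.32, 0) = 0, max(9, 0) = 9, max(56.37, 0) = 56.37
Node u (S = 141.7): V_u = e^(−0.02)·[0.4587·0.0000 + 0.5413·9.0000] = 4.7750
Node d (S = 77.79): V_d = e^(−0.02)·[0.4587·9.0000 + 0.5413·56.3748] = 33.9567
Node 0 (S = 105): V_0 = e^(−0.02)·[0.4587·4.7750 + 0.5413·33.9567] = 20.1630

20.16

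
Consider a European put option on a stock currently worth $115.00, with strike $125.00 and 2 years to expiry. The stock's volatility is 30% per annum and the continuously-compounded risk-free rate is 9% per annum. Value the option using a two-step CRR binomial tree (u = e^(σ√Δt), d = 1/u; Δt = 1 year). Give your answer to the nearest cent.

$13.18

CRR parameters: u = e^(σ√Δt) = e^(0.3·√1) = 1.3499, d = 1/u = 0.7408
Per-period rate: rΔt = 0.09·1 = 0.09, so R = e^0.09 = 1.0942
Risk-neutral probability p = (e^0.09 − 0.7408)/(1.3499 − 0.7408) = 0.3534/0.6090 = 0.5802
Terminal stock prices: S_uu = 209.5, S_ud = 115, S_dd = 63.11
Terminal payoffs (K − S): max(-84.54, 0) = 0, max(10, 0) = 10, max(61.89, 0) = 61.89
Node u (S = 155.2): V_u = e^(−0.09)·[0.5802·0.0000 + 0.4198·10.0000] = 3.8368
Node d (S = 85.19): V_d = e^(−0.09)·[0.5802·10.0000 + 0.4198·61.8867] = 29.0473
Node 0 (S = 115): V_0 = e^(−0.09)·[0.5802·3.8368 + 0.4198·29.0473] = 13.1794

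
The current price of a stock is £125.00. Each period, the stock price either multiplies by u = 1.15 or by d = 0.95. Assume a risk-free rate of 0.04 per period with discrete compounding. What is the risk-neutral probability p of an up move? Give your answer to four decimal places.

Risk-neutral probability p = (1 + 0.04 − 0.95)/(1.15 − 0.95) = 0.0900/0.2000 = 0.4500

p = 0.4500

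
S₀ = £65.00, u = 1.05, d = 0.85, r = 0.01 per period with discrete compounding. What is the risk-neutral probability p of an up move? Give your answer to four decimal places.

Risk-neutral probability p = (1 + 0.01 − 0.85)/(1.05 − 0.85) = 0.1600/0.2000 = 0.8000

p = 0.8000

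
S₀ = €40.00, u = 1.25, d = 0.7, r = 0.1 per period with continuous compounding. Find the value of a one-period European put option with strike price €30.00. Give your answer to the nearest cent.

Risk-neutral probability p = (e^0.1 − 0.7)/(1.25 − 0.7) = 0.4052/0.5500 = 0.7367
Terminal stock prices: S_u = 50, S_d = 28
Terminal payoffs (K − S): max(-20, 0) = 0, max(2, 0) = 2
Node 0 (S = 40): V_0 = e^(−0.1)·[0.7367·0.0000 + 0.2633·2.0000] = 0.4765

€0.48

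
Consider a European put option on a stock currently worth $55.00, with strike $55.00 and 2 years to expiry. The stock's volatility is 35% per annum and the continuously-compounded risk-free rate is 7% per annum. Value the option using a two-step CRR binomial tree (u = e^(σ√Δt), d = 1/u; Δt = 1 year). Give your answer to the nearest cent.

CRR parameters: u = e^(σ√Δt) = e^(0.35·√1) = 1.4191, d = 1/u = 0.7047
Per-period rate: rΔt = 0.07·1 = 0.07, so R = e^0.07 = 1.0725
Risk-neutral probability p = (e^0.07 − 0.7047)/(1.4191 − 0.7047) = 0.3678/0.7144 = 0.5149
Terminal stock prices: S_uu = 110.8, S_ud = 55, S_dd = 27.31
Terminal payoffs (K − S): max(-55.76, 0) = 0, max(0, 0) = 0, max(27.69, 0) = 27.69
Node u (S = 78.05): V_u = e^(−0.07)·[0.5149·0.0000 + 0.4851·0.0000] = 0.0000
Node d (S = 38.76): V_d = e^(−0.07)·[0.5149·0.0000 + 0.4851·27.6878] = 12.5238
Node 0 (S = 55): V_0 = e^(−0.07)·[0.5149·0.0000 + 0.4851·12.5238] = 5.6648

$5.66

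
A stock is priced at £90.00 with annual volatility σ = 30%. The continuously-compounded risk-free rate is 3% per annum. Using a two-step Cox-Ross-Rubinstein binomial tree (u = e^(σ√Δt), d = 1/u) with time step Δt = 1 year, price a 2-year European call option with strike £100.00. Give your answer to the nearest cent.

£13.63

CRR parameters: u = e^(σ√Δt) = e^(0.3·√1) = 1.3499, d = 1/u = 0.7408
Per-period rate: rΔt = 0.03·1 = 0.03, so R = e^0.03 = 1.0305
Risk-neutral probability p = (e^0.03 − 0.7408)/(1.3499 − 0.7408) = 0.2896/0.6090 = 0.4756
Terminal stock prices: S_uu = 164, S_ud = 90, S_dd = 49.39
Terminal payoffs (S − K): max(63.99, 0) = 63.99, max(-10, 0) = 0, max(-50.61, 0) = 0
Node u (S = 121.5): V_u = e^(−0.03)·[0.4756·63.9907 + 0.5244·0.0000] = 29.5321
Node d (S = 66.67): V_d = e^(−0.03)·[0.4756·0.0000 + 0.5244·0.0000] = 0.0000
Node 0 (S = 90): V_0 = e^(−0.03)·[0.4756·29.5321 + 0.5244·0.0000] = 13.6293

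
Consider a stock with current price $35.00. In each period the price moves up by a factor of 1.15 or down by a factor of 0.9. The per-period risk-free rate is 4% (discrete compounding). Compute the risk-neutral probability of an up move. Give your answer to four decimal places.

p = 0.5600

Risk-neutral probability p = (1 + 0.04 − 0.9)/(1.15 − 0.9) = 0.1400/0.2500 = 0.5600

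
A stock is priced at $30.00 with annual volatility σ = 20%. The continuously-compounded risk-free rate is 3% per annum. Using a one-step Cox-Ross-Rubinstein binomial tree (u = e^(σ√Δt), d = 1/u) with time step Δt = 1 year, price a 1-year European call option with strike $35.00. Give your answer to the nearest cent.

CRR parameters: u = e^(σ√Δt) = e^(0.2·√1) = 1.2214, d = 1/u = 0.8187
Per-period rate: rΔt = 0.03·1 = 0.03, so R = e^0.03 = 1.0305
Risk-neutral probability p = (e^0.03 − 0.8187)/(1.2214 − 0.8187) = 0.2117/0.4027 = 0.5258
Terminal stock prices: S_u = 36.64, S_d = 24.56
Terminal payoffs (S − K): max(1.642, 0) = 1.642, max(-10.44, 0) = 0
Node 0 (S = 30): V_0 = e^(−0.03)·[0.5258·1.6421 + 0.4742·0.0000] = 0.8379

$0.84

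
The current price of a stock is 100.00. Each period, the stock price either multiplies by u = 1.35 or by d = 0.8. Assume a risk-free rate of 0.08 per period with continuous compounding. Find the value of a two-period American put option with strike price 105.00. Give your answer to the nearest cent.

Risk-neutral probability p = (e^0.08 − 0.8)/(1.35 − 0.8) = 0.2833/0.5500 = 0.5151
Terminal stock prices: S_uu = 182.3, S_ud = 108, S_dd = 64
Terminal payoffs (K − S): max(-77.25, 0) = 0, max(-3, 0) = 0, max(41, 0) = 41
Node u (S = 135): continuation = e^(−0.08)·[0.5151·0.0000 + 0.4849·0.0000] = 0.0000; exercise value = 0.0000 ≤ continuation, so V_u = 0.0000
Node d (S = 80): continuation = e^(−0.08)·[0.5151·0.0000 + 0.4849·41.0000] = 18.3536; exercise value = 25.0000 > continuation, so V_d = 25.0000 (exercise)
Node 0 (S = 100): continuation = e^(−0.08)·[0.5151·0.0000 + 0.4849·25.0000] = 11.1912; exercise value = 5.0000 ≤ continuation, so V_0 = 11.1912

11.19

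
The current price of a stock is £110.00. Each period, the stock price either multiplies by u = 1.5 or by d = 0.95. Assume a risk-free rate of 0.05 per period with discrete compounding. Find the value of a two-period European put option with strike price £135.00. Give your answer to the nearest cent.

£21.69

Risk-neutral probability p = (1 + 0.05 − 0.95)/(1.5 − 0.95) = 0.1000/0.5500 = 0.1818
Terminal stock prices: S_uu = 247.5, S_ud = 156.8, S_dd = 99.27
Terminal payoffs (K − S): max(-112.5, 0) = 0, max(-21.75, 0) = 0, max(35.73, 0) = 35.73
Node u (S = 165): V_u = 1/1.05·[0.1818·0.0000 + 0.8182·0.0000] = 0.0000
Node d (S = 104.5): V_d = 1/1.05·[0.1818·0.0000 + 0.8182·35.7250] = 27.8377
Node 0 (S = 110): V_0 = 1/1.05·[0.1818·0.0000 + 0.8182·27.8377] = 21.6917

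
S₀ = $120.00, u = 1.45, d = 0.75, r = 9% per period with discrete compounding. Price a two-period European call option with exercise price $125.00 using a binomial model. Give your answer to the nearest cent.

$27.59

Risk-neutral probability p = (1 + 0.09 − 0.75)/(1.45 − 0.75) = 0.3400/0.7000 = 0.4857
Terminal stock prices: S_uu = 252.3, S_ud = 130.5, S_dd = 67.5
Terminal payoffs (S − K): max(127.3, 0) = 127.3, max(5.5, 0) = 5.5, max(-57.5, 0) = 0
Node u (S = 174): V_u = 1/1.09·[0.4857·127.3000 + 0.5143·5.5000] = 59.3211
Node d (S = 90): V_d = 1/1.09·[0.4857·5.5000 + 0.5143·0.0000] = 2.4509
Node 0 (S = 120): V_0 = 1/1.09·[0.4857·59.3211 + 0.5143·2.4509] = 27.5904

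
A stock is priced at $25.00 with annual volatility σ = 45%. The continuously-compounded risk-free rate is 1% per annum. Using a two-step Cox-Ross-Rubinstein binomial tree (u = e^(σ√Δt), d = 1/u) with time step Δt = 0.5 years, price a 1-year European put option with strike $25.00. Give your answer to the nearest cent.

$3.80

CRR parameters: u = e^(σ√Δt) = e^(0.45·√0.5) = 1.3746, d = 1/u = 0.7275
Per-period rate: rΔt = 0.01·0.5 = 0.005, so R = e^0.005 = 1.0050
Risk-neutral probability p = (e^0.005 − 0.7275)/(1.3746 − 0.7275) = 0.2776/0.6472 = 0.4289
Terminal stock prices: S_uu = 47.24, S_ud = 25, S_dd = 13.23
Terminal payoffs (K − S): max(-22.24, 0) = 0, max(0, 0) = 0, max(11.77, 0) = 11.77
Node u (S = 34.37): V_u = e^(−0.005)·[0.4289·0.0000 + 0.5711·0.0000] = 0.0000
Node d (S = 18.19): V_d = e^(−0.005)·[0.4289·0.0000 + 0.5711·11.7701] = 6.6888
Node 0 (S = 25): V_0 = e^(−0.005)·[0.4289·0.0000 + 0.5711·6.6888] = 3.8012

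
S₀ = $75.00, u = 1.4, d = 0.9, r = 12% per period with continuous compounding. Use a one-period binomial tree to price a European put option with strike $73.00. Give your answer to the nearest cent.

$2.66

Risk-neutral probability p = (e^0.12 − 0.9)/(1.4 − 0.9) = 0.2275/0.5000 = 0.4550
Terminal stock prices: S_u = 105, S_d = 67.5
Terminal payoffs (K − S): max(-32, 0) = 0, max(5.5, 0) = 5.5
Node 0 (S = 75): V_0 = e^(−0.12)·[0.4550·0.0000 + 0.5450·5.5000] = 2.6586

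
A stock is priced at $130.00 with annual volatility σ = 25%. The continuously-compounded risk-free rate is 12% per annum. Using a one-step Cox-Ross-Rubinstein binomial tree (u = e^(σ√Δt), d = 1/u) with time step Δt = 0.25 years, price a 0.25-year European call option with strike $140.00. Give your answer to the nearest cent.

$4.19

CRR parameters: u = e^(σ√Δt) = e^(0.25·√0.25) = 1.1331, d = 1/u = 0.8825
Per-period rate: rΔt = 0.12·0.25 = 0.03, so R = e^0.03 = 1.0305
Risk-neutral probability p = (e^0.03 − 0.8825)/(1.1331 − 0.8825) = 0.1480/0.2507 = 0.5903
Terminal stock prices: S_u = 147.3, S_d = 114.7
Terminal payoffs (S − K): max(7.309, 0) = 7.309, max(-25.28, 0) = 0
Node 0 (S = 130): V_0 = e^(−0.03)·[0.5903·7.3093 + 0.4097·0.0000] = 4.1871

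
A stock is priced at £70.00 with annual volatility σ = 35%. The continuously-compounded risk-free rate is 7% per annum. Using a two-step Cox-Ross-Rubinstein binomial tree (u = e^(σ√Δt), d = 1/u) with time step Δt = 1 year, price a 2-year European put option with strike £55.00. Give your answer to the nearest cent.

£4.14

CRR parameters: u = e^(σ√Δt) = e^(0.35·√1) = 1.4191, d = 1/u = 0.7047
Per-period rate: rΔt = 0.07·1 = 0.07, so R = e^0.07 = 1.0725
Risk-neutral probability p = (e^0.07 − 0.7047)/(1.4191 − 0.7047) = 0.3678/0.7144 = 0.5149
Terminal stock prices: S_uu = 141, S_ud = 70, S_dd = 34.76
Terminal payoffs (K − S): max(-85.96, 0) = 0, max(-15, 0) = 0, max(20.24, 0) = 20.24
Node u (S = 99.33): V_u = e^(−0.07)·[0.5149·0.0000 + 0.4851·0.0000] = 0.0000
Node d (S = 49.33): V_d = e^(−0.07)·[0.5149·0.0000 + 0.4851·20.2390] = 9.1546
Node 0 (S = 70): V_0 = e^(−0.07)·[0.5149·0.0000 + 0.4851·9.1546] = 4.1408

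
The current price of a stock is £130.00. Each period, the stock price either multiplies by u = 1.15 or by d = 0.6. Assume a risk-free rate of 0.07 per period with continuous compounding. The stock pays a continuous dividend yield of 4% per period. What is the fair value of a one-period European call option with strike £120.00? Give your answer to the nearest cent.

Per-period risk-free factor R = e^0.07 = 1.0725; dividend-adjusted growth = e^(0.07−0.04) = 1.0305.
Risk-neutral probability p = (1.0305 − 0.6)/(1.15 − 0.6) = 0.4305/0.5500 = 0.7826
Terminal stock prices: S_u = 149.5, S_d = 78
Terminal payoffs (S − K): max(29.5, 0) = 29.5, max(-42, 0) = 0
Node 0 (S = 130): V_0 = e^(−0.07)·[0.7826·29.5000 + 0.2174·0.0000] = 21.5271

£21.53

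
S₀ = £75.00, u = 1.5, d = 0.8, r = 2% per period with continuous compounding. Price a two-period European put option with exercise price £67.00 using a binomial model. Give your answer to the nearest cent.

Risk-neutral probability p = (e^0.02 − 0.8)/(1.5 − 0.8) = 0.2202/0.7000 = 0.3146
Terminal stock prices: S_uu = 168.8, S_ud = 90, S_dd = 48
Terminal payoffs (K − S): max(-101.8, 0) = 0, max(-23, 0) = 0, max(19, 0) = 19
Node u (S = 112.5): V_u = e^(−0.02)·[0.3146·0.0000 + 0.6854·0.0000] = 0.0000
Node d (S = 60): V_d = e^(−0.02)·[0.3146·0.0000 + 0.6854·19.0000] = 12.7652
Node 0 (S = 75): V_0 = e^(−0.02)·[0.3146·0.0000 + 0.6854·12.7652] = 8.5764

£8.58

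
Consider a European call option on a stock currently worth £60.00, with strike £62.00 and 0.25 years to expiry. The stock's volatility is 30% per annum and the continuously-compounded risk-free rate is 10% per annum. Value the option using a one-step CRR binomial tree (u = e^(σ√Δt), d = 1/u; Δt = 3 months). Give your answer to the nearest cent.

£4.11

CRR parameters: u = e^(σ√Δt) = e^(0.3·√0.25) = 1.1618, d = 1/u = 0.8607
Per-period rate: rΔt = 0.1·0.25 = 0.025, so R = e^0.025 = 1.0253
Risk-neutral probability p = (e^0.025 − 0.8607)/(1.1618 − 0.8607) = 0.1646/0.3011 = 0.5466
Terminal stock prices: S_u = 69.71, S_d = 51.64
Terminal payoffs (S − K): max(7.71, 0) = 7.71, max(-10.36, 0) = 0
Node 0 (S = 60): V_0 = e^(−0.025)·[0.5466·7.7101 + 0.4534·0.0000] = 4.1106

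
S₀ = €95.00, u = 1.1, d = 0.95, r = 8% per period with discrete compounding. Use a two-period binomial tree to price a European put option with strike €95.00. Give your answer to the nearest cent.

€0.14

Risk-neutral probability p = (1 + 0.08 − 0.95)/(1.1 − 0.95) = 0.1300/0.1500 = 0.8667
Terminal stock prices: S_uu = 115, S_ud = 99.28, S_dd = 85.74
Terminal payoffs (K − S): max(-19.95, 0) = 0, max(-4.275, 0) = 0, max(9.263, 0) = 9.263
Node u (S = 104.5): V_u = 1/1.08·[0.8667·0.0000 + 0.1333·0.0000] = 0.0000
Node d (S = 90.25): V_d = 1/1.08·[0.8667·0.0000 + 0.1333·9.2625] = 1.1435
Node 0 (S = 95): V_0 = 1/1.08·[0.8667·0.0000 + 0.1333·1.1435] = 0.1412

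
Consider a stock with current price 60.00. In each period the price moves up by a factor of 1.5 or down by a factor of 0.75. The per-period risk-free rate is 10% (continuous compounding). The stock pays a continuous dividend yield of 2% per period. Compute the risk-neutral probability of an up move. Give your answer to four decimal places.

Per-period risk-free factor R = e^0.1 = 1.1052; dividend-adjusted growth = e^(0.1−0.02) = 1.0833.
Risk-neutral probability p = (1.0833 − 0.75)/(1.5 − 0.75) = 0.3333/0.7500 = 0.4444

p = 0.4444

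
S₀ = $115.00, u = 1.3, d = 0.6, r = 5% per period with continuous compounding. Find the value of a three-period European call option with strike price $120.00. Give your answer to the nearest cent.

$30.59

Risk-neutral probability p = (e^0.05 − 0.6)/(1.3 − 0.6) = 0.4513/0.7000 = 0.6447
Terminal stock prices: S_uuu = 252.7, S_uud = 116.6, S_udd = 53.82, S_ddd = 24.84
Terminal payoffs (S − K): max(132.7, 0) = 132.7, max(-3.39, 0) = 0, max(-66.18, 0) = 0, max(-95.16, 0) = 0
Node uu (S = 194.4): V_uu = e^(−0.05)·[0.6447·132.6550 + 0.3553·0.0000] = 81.3483
Node ud (S = 89.7): V_ud = e^(−0.05)·[0.6447·0.0000 + 0.3553·0.0000] = 0.0000
Node dd (S = 41.4): V_dd = e^(−0.05)·[0.6447·0.0000 + 0.3553·0.0000] = 0.0000
Node u (S = 149.5): V_u = e^(−0.05)·[0.6447·81.3483 + 0.3553·0.0000] = 49.8854
Node d (S = 69): V_d = e^(−0.05)·[0.6447·0.0000 + 0.3553·0.0000] = 0.0000
Node 0 (S = 115): V_0 = e^(−0.05)·[0.6447·49.8854 + 0.3553·0.0000] = 30.5913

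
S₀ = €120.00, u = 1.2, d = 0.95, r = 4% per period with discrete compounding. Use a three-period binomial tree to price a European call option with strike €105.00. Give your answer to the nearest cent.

€27.15

Risk-neutral probability p = (1 + 0.04 − 0.95)/(1.2 − 0.95) = 0.0900/0.2500 = 0.3600
Terminal stock prices: S_uuu = 207.4, S_uud = 164.2, S_udd = 130, S_ddd = 102.9
Terminal payoffs (S − K): max(102.4, 0) = 102.4, max(59.16, 0) = 59.16, max(24.96, 0) = 24.96, max(-2.115, 0) = 0
Node uu (S = 172.8): V_uu = 1/1.04·[0.3600·102.3600 + 0.6400·59.1600] = 71.8385
Node ud (S = 136.8): V_ud = 1/1.04·[0.3600·59.1600 + 0.6400·24.9600] = 35.8385
Node dd (S = 108.3): V_dd = 1/1.04·[0.3600·24.9600 + 0.6400·0.0000] = 8.6400
Node u (S = 144): V_u = 1/1.04·[0.3600·71.8385 + 0.6400·35.8385] = 46.9216
Node d (S = 114): V_d = 1/1.04·[0.3600·35.8385 + 0.6400·8.6400] = 17.7225
Node 0 (S = 120): V_0 = 1/1.04·[0.3600·46.9216 + 0.6400·17.7225] = 27.1483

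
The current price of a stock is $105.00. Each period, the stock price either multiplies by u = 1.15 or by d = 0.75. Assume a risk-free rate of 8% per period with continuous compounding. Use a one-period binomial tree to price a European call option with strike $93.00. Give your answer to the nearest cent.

Risk-neutral probability p = (e^0.08 − 0.75)/(1.15 − 0.75) = 0.3333/0.4000 = 0.8332
Terminal stock prices: S_u = 120.7, S_d = 78.75
Terminal payoffs (S − K): max(27.75, 0) = 27.75, max(-14.25, 0) = 0
Node 0 (S = 105): V_0 = e^(−0.08)·[0.8332·27.7500 + 0.1668·0.0000] = 21.3441

$21.34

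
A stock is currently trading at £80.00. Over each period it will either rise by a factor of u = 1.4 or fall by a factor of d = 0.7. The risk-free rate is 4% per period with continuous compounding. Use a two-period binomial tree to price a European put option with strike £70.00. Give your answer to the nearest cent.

Risk-neutral probability p = (e^0.04 − 0.7)/(1.4 − 0.7) = 0.3408/0.7000 = 0.4869
Terminal stock prices: S_uu = 156.8, S_ud = 78.4, S_dd = 39.2
Terminal payoffs (K − S): max(-86.8, 0) = 0, max(-8.4, 0) = 0, max(30.8, 0) = 30.8
Node u (S = 112): V_u = e^(−0.04)·[0.4869·0.0000 + 0.5131·0.0000] = 0.0000
Node d (S = 56): V_d = e^(−0.04)·[0.4869·0.0000 + 0.5131·30.8000] = 15.1846
Node 0 (S = 80): V_0 = e^(−0.04)·[0.4869·0.0000 + 0.5131·15.1846] = 7.4861

£7.49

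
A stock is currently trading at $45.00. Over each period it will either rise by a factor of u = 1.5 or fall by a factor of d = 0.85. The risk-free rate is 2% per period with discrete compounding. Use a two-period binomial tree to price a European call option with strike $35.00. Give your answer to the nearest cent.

$12.66

Risk-neutral probability p = (1 + 0.02 − 0.85)/(1.5 − 0.85) = 0.1700/0.6500 = 0.2615
Terminal stock prices: S_uu = 101.2, S_ud = 57.38, S_dd = 32.51
Terminal payoffs (S − K): max(66.25, 0) = 66.25, max(22.38, 0) = 22.38, max(-2.488, 0) = 0
Node u (S = 67.5): V_u = 1/1.02·[0.2615·66.2500 + 0.7385·22.3750] = 33.1863
Node d (S = 38.25): V_d = 1/1.02·[0.2615·22.3750 + 0.7385·0.0000] = 5.7372
Node 0 (S = 45): V_0 = 1/1.02·[0.2615·33.1863 + 0.7385·5.7372] = 12.6629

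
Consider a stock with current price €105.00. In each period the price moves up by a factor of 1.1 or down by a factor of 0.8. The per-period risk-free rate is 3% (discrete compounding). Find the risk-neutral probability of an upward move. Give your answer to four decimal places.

p = 0.7667

Risk-neutral probability p = (1 + 0.03 − 0.8)/(1.1 − 0.8) = 0.2300/0.3000 = 0.7667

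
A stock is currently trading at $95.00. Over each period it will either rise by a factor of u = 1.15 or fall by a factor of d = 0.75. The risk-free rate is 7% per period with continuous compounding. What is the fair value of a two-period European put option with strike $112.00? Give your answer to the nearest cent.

Risk-neutral probability p = (e^0.07 − 0.75)/(1.15 − 0.75) = 0.3225/0.4000 = 0.8063
Terminal stock prices: S_uu = 125.6, S_ud = 81.94, S_dd = 53.44
Terminal payoffs (K − S): max(-13.64, 0) = 0, max(30.06, 0) = 30.06, max(58.56, 0) = 58.56
Node u (S = 109.2): V_u = e^(−0.07)·[0.8063·0.0000 + 0.1937·30.0625] = 5.4303
Node d (S = 71.25): V_d = e^(−0.07)·[0.8063·30.0625 + 0.1937·58.5625] = 33.1781
Node 0 (S = 95): V_0 = e^(−0.07)·[0.8063·5.4303 + 0.1937·33.1781] = 10.0753

$10.08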